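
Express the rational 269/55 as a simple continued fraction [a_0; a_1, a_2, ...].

[4; 1, 8, 6]

Run the Euclidean algorithm on 269 and 55; the successive quotients are the partial quotients a_0, a_1, ... (each step inverts the fractional part left over by the previous one):
  269 = 4*55 + 49, so a_0 = 4.
  55 = 1*49 + 6, so a_1 = 1.
  49 = 8*6 + 1, so a_2 = 8.
  6 = 6*1 + 0, so a_3 = 6.
The remainder reaches 0 after 4 divisions, so the expansion has 4 partial quotients, read off in order.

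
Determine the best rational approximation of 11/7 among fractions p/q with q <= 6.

Expand x = 11/7 as a continued fraction with the Euclidean algorithm:
  11 = 1*7 + 4, so a_0 = 1.
  7 = 1*4 + 3, so a_1 = 1.
  4 = 1*3 + 1, so a_2 = 1.
  3 = 3*1 + 0, so a_3 = 3.
so x = [1; 1, 1, 3].
Convergents (p_i = a_i*p_{i-1} + p_{i-2}, q_i = a_i*q_{i-1} + q_{i-2} with p_{-2}=0, p_{-1}=1, q_{-2}=1, q_{-1}=0), until the denominator exceeds 6:
  i=0: a_0=1, p_0 = 1*1 + 0 = 1, q_0 = 1*0 + 1 = 1.
  i=1: a_1=1, p_1 = 1*1 + 1 = 2, q_1 = 1*1 + 0 = 1.
  i=2: a_2=1, p_2 = 1*2 + 1 = 3, q_2 = 1*1 + 1 = 2.
  i=3: a_3=3, p_3 = 3*3 + 2 = 11, q_3 = 3*2 + 1 = 7.
q_3 = 7 > 6, so the last convergent with denominator <= 6 is p_2/q_2 = 3/2.
The closest fraction with denominator <= 6 is either p_2/q_2 or the intermediate fraction (k*p_2 + p_1)/(k*q_2 + q_1) with the largest k >= 1 whose denominator stays <= 6; these approach x as k grows, and every other convergent or intermediate fraction in range is farther away.
Largest k: floor((6 - q_1)/q_2) = floor((6 - 1)/2) = 2.
That gives (2*3 + 2)/(2*2 + 1) = 8/5.
Compare the errors: |x - 3/2| = |11*2 - 3*7|/(7*2) = 1/14, and |x - 8/5| = |11*5 - 8*7|/(7*5) = 1/35.
Cross-multiplying, 1*14 = 14 < 35 = 1*35, so 1/35 is smaller: the intermediate fraction 8/5 is closer to x than 3/2.

8/5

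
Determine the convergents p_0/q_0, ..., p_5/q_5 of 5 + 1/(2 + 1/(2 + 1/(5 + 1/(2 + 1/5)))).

Using the convergent recurrence p_i = a_i*p_{i-1} + p_{i-2}, q_i = a_i*q_{i-1} + q_{i-2} with p_{-2}=0, p_{-1}=1, q_{-2}=1, q_{-1}=0:
  i=0: a_0=5, p_0 = 5*1 + 0 = 5, q_0 = 5*0 + 1 = 1.
  i=1: a_1=2, p_1 = 2*5 + 1 = 11, q_1 = 2*1 + 0 = 2.
  i=2: a_2=2, p_2 = 2*11 + 5 = 27, q_2 = 2*2 + 1 = 5.
  i=3: a_3=5, p_3 = 5*27 + 11 = 146, q_3 = 5*5 + 2 = 27.
  i=4: a_4=2, p_4 = 2*146 + 27 = 319, q_4 = 2*27 + 5 = 59.
  i=5: a_5=5, p_5 = 5*319 + 146 = 1741, q_5 = 5*59 + 27 = 322.

5/1, 11/2, 27/5, 146/27, 319/59, 1741/322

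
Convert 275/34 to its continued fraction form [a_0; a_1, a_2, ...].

[8; 11, 3]

Run the Euclidean algorithm on 275 and 34; the successive quotients are the partial quotients a_0, a_1, ... (each step inverts the fractional part left over by the previous one):
  275 = 8*34 + 3, so a_0 = 8.
  34 = 11*3 + 1, so a_1 = 11.
  3 = 3*1 + 0, so a_2 = 3.
The remainder reaches 0 after 3 divisions, so the expansion has 3 partial quotients, read off in order.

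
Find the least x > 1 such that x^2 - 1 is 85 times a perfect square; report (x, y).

First expand sqrt(85) as a continued fraction. With x_i = (sqrt(85) + m_i)/d_i and (m_0, d_0) = (0, 1): a_0 = floor(sqrt(85)) = 9, since 9^2 = 81 <= 85 < 100 = 10^2.
Iterate m_{i+1} = d_i*a_i - m_i, d_{i+1} = (85 - m_{i+1}^2)/d_i, a_{i+1} = floor((a_0 + m_{i+1})/d_{i+1}):
  m_1 = 1*9 - 0 = 9, d_1 = (85 - 9^2)/1 = 4/1 = 4, a_1 = floor((9 + 9)/4) = 4.
  m_2 = 4*4 - 9 = 7, d_2 = (85 - 7^2)/4 = 36/4 = 9, a_2 = floor((9 + 7)/9) = 1.
  m_3 = 9*1 - 7 = 2, d_3 = (85 - 2^2)/9 = 81/9 = 9, a_3 = floor((9 + 2)/9) = 1.
  m_4 = 9*1 - 2 = 7, d_4 = (85 - 7^2)/9 = 36/9 = 4, a_4 = floor((9 + 7)/4) = 4.
  m_5 = 4*4 - 7 = 9, d_5 = (85 - 9^2)/4 = 4/4 = 1, a_5 = floor((9 + 9)/1) = 18.
  m_6 = 1*18 - 9 = 9, d_6 = (85 - 9^2)/1 = 4/1 = 4: (m_6, d_6) = (m_1, d_1) = (9, 4), so from here the quotients repeat a_1, ..., a_5; the period length is 5.
So sqrt(85) = [9; (4, 1, 1, 4, 18)] with period length k = 5.
k is odd, so (p_{k-1}, q_{k-1}) only solves x^2 - 85y^2 = -1 and the fundamental solution of x^2 - 85y^2 = 1 is (p_{2k-1}, q_{2k-1}) = (p_9, q_9); compute convergents through index 9, running through the period twice.
Convergents (p_i = a_i*p_{i-1} + p_{i-2}, q_i = a_i*q_{i-1} + q_{i-2} with p_{-2}=0, p_{-1}=1, q_{-2}=1, q_{-1}=0):
  i=0: a_0=9, p_0 = 9*1 + 0 = 9, q_0 = 9*0 + 1 = 1.
  i=1: a_1=4, p_1 = 4*9 + 1 = 37, q_1 = 4*1 + 0 = 4.
  i=2: a_2=1, p_2 = 1*37 + 9 = 46, q_2 = 1*4 + 1 = 5.
  i=3: a_3=1, p_3 = 1*46 + 37 = 83, q_3 = 1*5 + 4 = 9.
  i=4: a_4=4, p_4 = 4*83 + 46 = 378, q_4 = 4*9 + 5 = 41.
  i=5: a_5=18, p_5 = 18*378 + 83 = 6887, q_5 = 18*41 + 9 = 747.
  i=6: a_6=4, p_6 = 4*6887 + 378 = 27926, q_6 = 4*747 + 41 = 3029.
  i=7: a_7=1, p_7 = 1*27926 + 6887 = 34813, q_7 = 1*3029 + 747 = 3776.
  i=8: a_8=1, p_8 = 1*34813 + 27926 = 62739, q_8 = 1*3776 + 3029 = 6805.
  i=9: a_9=4, p_9 = 4*62739 + 34813 = 285769, q_9 = 4*6805 + 3776 = 30996.
Indeed p_4^2 - 85*q_4^2 = 142884 - 142885 = -1, not +1.
Check: 285769^2 - 85*30996^2 = 81663921361 - 81663921360 = 1, so (x, y) = (285769, 30996) solves the equation, and by the theorem it is the least positive solution.

(x, y) = (285769, 30996)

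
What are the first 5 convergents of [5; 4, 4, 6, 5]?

5/1, 21/4, 89/17, 555/106, 2864/547

Using the convergent recurrence p_i = a_i*p_{i-1} + p_{i-2}, q_i = a_i*q_{i-1} + q_{i-2} with p_{-2}=0, p_{-1}=1, q_{-2}=1, q_{-1}=0:
  i=0: a_0=5, p_0 = 5*1 + 0 = 5, q_0 = 5*0 + 1 = 1.
  i=1: a_1=4, p_1 = 4*5 + 1 = 21, q_1 = 4*1 + 0 = 4.
  i=2: a_2=4, p_2 = 4*21 + 5 = 89, q_2 = 4*4 + 1 = 17.
  i=3: a_3=6, p_3 = 6*89 + 21 = 555, q_3 = 6*17 + 4 = 106.
  i=4: a_4=5, p_4 = 5*555 + 89 = 2864, q_4 = 5*106 + 17 = 547.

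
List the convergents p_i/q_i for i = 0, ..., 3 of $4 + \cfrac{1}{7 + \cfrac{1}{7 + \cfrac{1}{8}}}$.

Using the convergent recurrence p_i = a_i*p_{i-1} + p_{i-2}, q_i = a_i*q_{i-1} + q_{i-2} with p_{-2}=0, p_{-1}=1, q_{-2}=1, q_{-1}=0:
  i=0: a_0=4, p_0 = 4*1 + 0 = 4, q_0 = 4*0 + 1 = 1.
  i=1: a_1=7, p_1 = 7*4 + 1 = 29, q_1 = 7*1 + 0 = 7.
  i=2: a_2=7, p_2 = 7*29 + 4 = 207, q_2 = 7*7 + 1 = 50.
  i=3: a_3=8, p_3 = 8*207 + 29 = 1685, q_3 = 8*50 + 7 = 407.

4/1, 29/7, 207/50, 1685/407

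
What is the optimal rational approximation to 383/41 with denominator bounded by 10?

Expand x = 383/41 as a continued fraction with the Euclidean algorithm:
  383 = 9*41 + 14, so a_0 = 9.
  41 = 2*14 + 13, so a_1 = 2.
  14 = 1*13 + 1, so a_2 = 1.
  13 = 13*1 + 0, so a_3 = 13.
so x = [9; 2, 1, 13].
Convergents (p_i = a_i*p_{i-1} + p_{i-2}, q_i = a_i*q_{i-1} + q_{i-2} with p_{-2}=0, p_{-1}=1, q_{-2}=1, q_{-1}=0), until the denominator exceeds 10:
  i=0: a_0=9, p_0 = 9*1 + 0 = 9, q_0 = 9*0 + 1 = 1.
  i=1: a_1=2, p_1 = 2*9 + 1 = 19, q_1 = 2*1 + 0 = 2.
  i=2: a_2=1, p_2 = 1*19 + 9 = 28, q_2 = 1*2 + 1 = 3.
  i=3: a_3=13, p_3 = 13*28 + 19 = 383, q_3 = 13*3 + 2 = 41.
q_3 = 41 > 10, so the last convergent with denominator <= 10 is p_2/q_2 = 28/3.
The closest fraction with denominator <= 10 is either p_2/q_2 or the intermediate fraction (k*p_2 + p_1)/(k*q_2 + q_1) with the largest k >= 1 whose denominator stays <= 10; these approach x as k grows, and every other convergent or intermediate fraction in range is farther away.
Largest k: floor((10 - q_1)/q_2) = floor((10 - 2)/3) = 2.
That gives (2*28 + 19)/(2*3 + 2) = 75/8.
Compare the errors: |x - 28/3| = |383*3 - 28*41|/(41*3) = 1/123, and |x - 75/8| = |383*8 - 75*41|/(41*8) = 11/328.
Cross-multiplying, 1*328 = 328 < 1353 = 11*123, so 1/123 is smaller: the convergent 28/3 is closer to x than 75/8.

28/3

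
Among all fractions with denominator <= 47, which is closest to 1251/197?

127/20

Expand x = 1251/197 as a continued fraction with the Euclidean algorithm:
  1251 = 6*197 + 69, so a_0 = 6.
  197 = 2*69 + 59, so a_1 = 2.
  69 = 1*59 + 10, so a_2 = 1.
  59 = 5*10 + 9, so a_3 = 5.
  10 = 1*9 + 1, so a_4 = 1.
  9 = 9*1 + 0, so a_5 = 9.
so x = [6; 2, 1, 5, 1, 9].
Convergents (p_i = a_i*p_{i-1} + p_{i-2}, q_i = a_i*q_{i-1} + q_{i-2} with p_{-2}=0, p_{-1}=1, q_{-2}=1, q_{-1}=0), until the denominator exceeds 47:
  i=0: a_0=6, p_0 = 6*1 + 0 = 6, q_0 = 6*0 + 1 = 1.
  i=1: a_1=2, p_1 = 2*6 + 1 = 13, q_1 = 2*1 + 0 = 2.
  i=2: a_2=1, p_2 = 1*13 + 6 = 19, q_2 = 1*2 + 1 = 3.
  i=3: a_3=5, p_3 = 5*19 + 13 = 108, q_3 = 5*3 + 2 = 17.
  i=4: a_4=1, p_4 = 1*108 + 19 = 127, q_4 = 1*17 + 3 = 20.
  i=5: a_5=9, p_5 = 9*127 + 108 = 1251, q_5 = 9*20 + 17 = 197.
q_5 = 197 > 47, so the last convergent with denominator <= 47 is p_4/q_4 = 127/20.
The closest fraction with denominator <= 47 is either p_4/q_4 or the intermediate fraction (k*p_4 + p_3)/(k*q_4 + q_3) with the largest k >= 1 whose denominator stays <= 47; these approach x as k grows, and every other convergent or intermediate fraction in range is farther away.
Largest k: floor((47 - q_3)/q_4) = floor((47 - 17)/20) = 1.
That gives (1*127 + 108)/(1*20 + 17) = 235/37.
Compare the errors: |x - 127/20| = |1251*20 - 127*197|/(197*20) = 1/3940, and |x - 235/37| = |1251*37 - 235*197|/(197*37) = 8/7289.
Cross-multiplying, 1*7289 = 7289 < 31520 = 8*3940, so 1/3940 is smaller: the convergent 127/20 is closer to x than 235/37.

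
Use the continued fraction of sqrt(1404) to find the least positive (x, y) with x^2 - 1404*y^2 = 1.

(x, y) = (62425, 1666)

First expand sqrt(1404) as a continued fraction. With x_i = (sqrt(1404) + m_i)/d_i and (m_0, d_0) = (0, 1): a_0 = floor(sqrt(1404)) = 37, since 37^2 = 1369 <= 1404 < 1444 = 38^2.
Iterate m_{i+1} = d_i*a_i - m_i, d_{i+1} = (1404 - m_{i+1}^2)/d_i, a_{i+1} = floor((a_0 + m_{i+1})/d_{i+1}):
  m_1 = 1*37 - 0 = 37, d_1 = (1404 - 37^2)/1 = 35/1 = 35, a_1 = floor((37 + 37)/35) = 2.
  m_2 = 35*2 - 37 = 33, d_2 = (1404 - 33^2)/35 = 315/35 = 9, a_2 = floor((37 + 33)/9) = 7.
  m_3 = 9*7 - 33 = 30, d_3 = (1404 - 30^2)/9 = 504/9 = 56, a_3 = floor((37 + 30)/56) = 1.
  m_4 = 56*1 - 30 = 26, d_4 = (1404 - 26^2)/56 = 728/56 = 13, a_4 = floor((37 + 26)/13) = 4.
  m_5 = 13*4 - 26 = 26, d_5 = (1404 - 26^2)/13 = 728/13 = 56, a_5 = floor((37 + 26)/56) = 1.
  m_6 = 56*1 - 26 = 30, d_6 = (1404 - 30^2)/56 = 504/56 = 9, a_6 = floor((37 + 30)/9) = 7.
  m_7 = 9*7 - 30 = 33, d_7 = (1404 - 33^2)/9 = 315/9 = 35, a_7 = floor((37 + 33)/35) = 2.
  m_8 = 35*2 - 33 = 37, d_8 = (1404 - 37^2)/35 = 35/35 = 1, a_8 = floor((37 + 37)/1) = 74.
  m_9 = 1*74 - 37 = 37, d_9 = (1404 - 37^2)/1 = 35/1 = 35: (m_9, d_9) = (m_1, d_1) = (37, 35), so from here the quotients repeat a_1, ..., a_8; the period length is 8.
So sqrt(1404) = [37; (2, 7, 1, 4, 1, 7, 2, 74)] with period length k = 8.
k is even, so the fundamental solution of x^2 - 1404y^2 = 1 is (p_{k-1}, q_{k-1}) = (p_7, q_7); compute convergents through index 7.
Convergents (p_i = a_i*p_{i-1} + p_{i-2}, q_i = a_i*q_{i-1} + q_{i-2} with p_{-2}=0, p_{-1}=1, q_{-2}=1, q_{-1}=0):
  i=0: a_0=37, p_0 = 37*1 + 0 = 37, q_0 = 37*0 + 1 = 1.
  i=1: a_1=2, p_1 = 2*37 + 1 = 75, q_1 = 2*1 + 0 = 2.
  i=2: a_2=7, p_2 = 7*75 + 37 = 562, q_2 = 7*2 + 1 = 15.
  i=3: a_3=1, p_3 = 1*562 + 75 = 637, q_3 = 1*15 + 2 = 17.
  i=4: a_4=4, p_4 = 4*637 + 562 = 3110, q_4 = 4*17 + 15 = 83.
  i=5: a_5=1, p_5 = 1*3110 + 637 = 3747, q_5 = 1*83 + 17 = 100.
  i=6: a_6=7, p_6 = 7*3747 + 3110 = 29339, q_6 = 7*100 + 83 = 783.
  i=7: a_7=2, p_7 = 2*29339 + 3747 = 62425, q_7 = 2*783 + 100 = 1666.
Check: 62425^2 - 1404*1666^2 = 3896880625 - 3896880624 = 1, so (x, y) = (62425, 1666) solves the equation, and by the theorem it is the least positive solution.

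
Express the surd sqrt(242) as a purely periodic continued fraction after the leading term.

[15; (1, 1, 3, 1, 14, 1, 3, 1, 1, 30)]

Write x_i = (sqrt(242) + m_i)/d_i with (m_0, d_0) = (0, 1). a_0 = floor(sqrt(242)) = 15, since 15^2 = 225 <= 242 < 256 = 16^2.
Iterate m_{i+1} = d_i*a_i - m_i, d_{i+1} = (242 - m_{i+1}^2)/d_i, a_{i+1} = floor((a_0 + m_{i+1})/d_{i+1}):
  m_1 = 1*15 - 0 = 15, d_1 = (242 - 15^2)/1 = 17/1 = 17, a_1 = floor((15 + 15)/17) = 1.
  m_2 = 17*1 - 15 = 2, d_2 = (242 - 2^2)/17 = 238/17 = 14, a_2 = floor((15 + 2)/14) = 1.
  m_3 = 14*1 - 2 = 12, d_3 = (242 - 12^2)/14 = 98/14 = 7, a_3 = floor((15 + 12)/7) = 3.
  m_4 = 7*3 - 12 = 9, d_4 = (242 - 9^2)/7 = 161/7 = 23, a_4 = floor((15 + 9)/23) = 1.
  m_5 = 23*1 - 9 = 14, d_5 = (242 - 14^2)/23 = 46/23 = 2, a_5 = floor((15 + 14)/2) = 14.
  m_6 = 2*14 - 14 = 14, d_6 = (242 - 14^2)/2 = 46/2 = 23, a_6 = floor((15 + 14)/23) = 1.
  m_7 = 23*1 - 14 = 9, d_7 = (242 - 9^2)/23 = 161/23 = 7, a_7 = floor((15 + 9)/7) = 3.
  m_8 = 7*3 - 9 = 12, d_8 = (242 - 12^2)/7 = 98/7 = 14, a_8 = floor((15 + 12)/14) = 1.
  m_9 = 14*1 - 12 = 2, d_9 = (242 - 2^2)/14 = 238/14 = 17, a_9 = floor((15 + 2)/17) = 1.
  m_10 = 17*1 - 2 = 15, d_10 = (242 - 15^2)/17 = 17/17 = 1, a_10 = floor((15 + 15)/1) = 30.
  m_11 = 1*30 - 15 = 15, d_11 = (242 - 15^2)/1 = 17/1 = 17: (m_11, d_11) = (m_1, d_1) = (15, 17), so from here the quotients repeat a_1, ..., a_10; the period length is 10.
Hence the expansion of sqrt(242) is a_0 = 15 followed by the repeating block 1, 1, 3, 1, 14, 1, 3, 1, 1, 30 (period 10).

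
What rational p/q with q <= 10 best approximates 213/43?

5/1

Expand x = 213/43 as a continued fraction with the Euclidean algorithm:
  213 = 4*43 + 41, so a_0 = 4.
  43 = 1*41 + 2, so a_1 = 1.
  41 = 20*2 + 1, so a_2 = 20.
  2 = 2*1 + 0, so a_3 = 2.
so x = [4; 1, 20, 2].
Convergents (p_i = a_i*p_{i-1} + p_{i-2}, q_i = a_i*q_{i-1} + q_{i-2} with p_{-2}=0, p_{-1}=1, q_{-2}=1, q_{-1}=0), until the denominator exceeds 10:
  i=0: a_0=4, p_0 = 4*1 + 0 = 4, q_0 = 4*0 + 1 = 1.
  i=1: a_1=1, p_1 = 1*4 + 1 = 5, q_1 = 1*1 + 0 = 1.
  i=2: a_2=20, p_2 = 20*5 + 4 = 104, q_2 = 20*1 + 1 = 21.
q_2 = 21 > 10, so the last convergent with denominator <= 10 is p_1/q_1 = 5/1.
The closest fraction with denominator <= 10 is either p_1/q_1 or the intermediate fraction (k*p_1 + p_0)/(k*q_1 + q_0) with the largest k >= 1 whose denominator stays <= 10; these approach x as k grows, and every other convergent or intermediate fraction in range is farther away.
Largest k: floor((10 - q_0)/q_1) = floor((10 - 1)/1) = 9.
That gives (9*5 + 4)/(9*1 + 1) = 49/10.
Compare the errors: |x - 5/1| = |213*1 - 5*43|/(43*1) = 2/43, and |x - 49/10| = |213*10 - 49*43|/(43*10) = 23/430.
Cross-multiplying, 2*430 = 860 < 989 = 23*43, so 2/43 is smaller: the convergent 5/1 is closer to x than 49/10.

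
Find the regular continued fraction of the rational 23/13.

Run the Euclidean algorithm on 23 and 13; the successive quotients are the partial quotients a_0, a_1, ... (each step inverts the fractional part left over by the previous one):
  23 = 1*13 + 10, so a_0 = 1.
  13 = 1*10 + 3, so a_1 = 1.
  10 = 3*3 + 1, so a_2 = 3.
  3 = 3*1 + 0, so a_3 = 3.
The remainder reaches 0 after 4 divisions, so the expansion has 4 partial quotients, read off in order.

[1; 1, 3, 3]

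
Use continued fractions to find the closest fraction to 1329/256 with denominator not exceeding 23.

109/21

Expand x = 1329/256 as a continued fraction with the Euclidean algorithm:
  1329 = 5*256 + 49, so a_0 = 5.
  256 = 5*49 + 11, so a_1 = 5.
  49 = 4*11 + 5, so a_2 = 4.
  11 = 2*5 + 1, so a_3 = 2.
  5 = 5*1 + 0, so a_4 = 5.
so x = [5; 5, 4, 2, 5].
Convergents (p_i = a_i*p_{i-1} + p_{i-2}, q_i = a_i*q_{i-1} + q_{i-2} with p_{-2}=0, p_{-1}=1, q_{-2}=1, q_{-1}=0), until the denominator exceeds 23:
  i=0: a_0=5, p_0 = 5*1 + 0 = 5, q_0 = 5*0 + 1 = 1.
  i=1: a_1=5, p_1 = 5*5 + 1 = 26, q_1 = 5*1 + 0 = 5.
  i=2: a_2=4, p_2 = 4*26 + 5 = 109, q_2 = 4*5 + 1 = 21.
  i=3: a_3=2, p_3 = 2*109 + 26 = 244, q_3 = 2*21 + 5 = 47.
q_3 = 47 > 23, so the last convergent with denominator <= 23 is p_2/q_2 = 109/21.
The closest fraction with denominator <= 23 is either p_2/q_2 or the intermediate fraction (k*p_2 + p_1)/(k*q_2 + q_1) with the largest k >= 1 whose denominator stays <= 23; these approach x as k grows, and every other convergent or intermediate fraction in range is farther away.
Largest k: floor((23 - q_1)/q_2) = floor((23 - 5)/21) = 0.
Since k = 0, no intermediate fraction beyond p_2/q_2 has denominator <= 23, so the convergent 109/21 is the closest (its error is |1329*21 - 109*256|/(256*21) = 5/5376).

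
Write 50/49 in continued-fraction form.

Run the Euclidean algorithm on 50 and 49; the successive quotients are the partial quotients a_0, a_1, ... (each step inverts the fractional part left over by the previous one):
  50 = 1*49 + 1, so a_0 = 1.
  49 = 49*1 + 0, so a_1 = 49.
The remainder reaches 0 after 2 divisions, so the expansion has 2 partial quotients, read off in order.

[1; 49]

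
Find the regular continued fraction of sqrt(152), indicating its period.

Write x_i = (sqrt(152) + m_i)/d_i with (m_0, d_0) = (0, 1). a_0 = floor(sqrt(152)) = 12, since 12^2 = 144 <= 152 < 169 = 13^2.
Iterate m_{i+1} = d_i*a_i - m_i, d_{i+1} = (152 - m_{i+1}^2)/d_i, a_{i+1} = floor((a_0 + m_{i+1})/d_{i+1}):
  m_1 = 1*12 - 0 = 12, d_1 = (152 - 12^2)/1 = 8/1 = 8, a_1 = floor((12 + 12)/8) = 3.
  m_2 = 8*3 - 12 = 12, d_2 = (152 - 12^2)/8 = 8/8 = 1, a_2 = floor((12 + 12)/1) = 24.
  m_3 = 1*24 - 12 = 12, d_3 = (152 - 12^2)/1 = 8/1 = 8: (m_3, d_3) = (m_1, d_1) = (12, 8), so from here the quotients repeat a_1, a_2; the period length is 2.
Hence the expansion of sqrt(152) is a_0 = 12 followed by the repeating block 3, 24 (period 2).

[12; (3, 24)]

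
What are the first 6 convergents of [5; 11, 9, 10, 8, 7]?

5/1, 56/11, 509/100, 5146/1011, 41677/8188, 296885/58327

Using the convergent recurrence p_i = a_i*p_{i-1} + p_{i-2}, q_i = a_i*q_{i-1} + q_{i-2} with p_{-2}=0, p_{-1}=1, q_{-2}=1, q_{-1}=0:
  i=0: a_0=5, p_0 = 5*1 + 0 = 5, q_0 = 5*0 + 1 = 1.
  i=1: a_1=11, p_1 = 11*5 + 1 = 56, q_1 = 11*1 + 0 = 11.
  i=2: a_2=9, p_2 = 9*56 + 5 = 509, q_2 = 9*11 + 1 = 100.
  i=3: a_3=10, p_3 = 10*509 + 56 = 5146, q_3 = 10*100 + 11 = 1011.
  i=4: a_4=8, p_4 = 8*5146 + 509 = 41677, q_4 = 8*1011 + 100 = 8188.
  i=5: a_5=7, p_5 = 7*41677 + 5146 = 296885, q_5 = 7*8188 + 1011 = 58327.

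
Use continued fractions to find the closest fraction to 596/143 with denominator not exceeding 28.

25/6

Expand x = 596/143 as a continued fraction with the Euclidean algorithm:
  596 = 4*143 + 24, so a_0 = 4.
  143 = 5*24 + 23, so a_1 = 5.
  24 = 1*23 + 1, so a_2 = 1.
  23 = 23*1 + 0, so a_3 = 23.
so x = [4; 5, 1, 23].
Convergents (p_i = a_i*p_{i-1} + p_{i-2}, q_i = a_i*q_{i-1} + q_{i-2} with p_{-2}=0, p_{-1}=1, q_{-2}=1, q_{-1}=0), until the denominator exceeds 28:
  i=0: a_0=4, p_0 = 4*1 + 0 = 4, q_0 = 4*0 + 1 = 1.
  i=1: a_1=5, p_1 = 5*4 + 1 = 21, q_1 = 5*1 + 0 = 5.
  i=2: a_2=1, p_2 = 1*21 + 4 = 25, q_2 = 1*5 + 1 = 6.
  i=3: a_3=23, p_3 = 23*25 + 21 = 596, q_3 = 23*6 + 5 = 143.
q_3 = 143 > 28, so the last convergent with denominator <= 28 is p_2/q_2 = 25/6.
The closest fraction with denominator <= 28 is either p_2/q_2 or the intermediate fraction (k*p_2 + p_1)/(k*q_2 + q_1) with the largest k >= 1 whose denominator stays <= 28; these approach x as k grows, and every other convergent or intermediate fraction in range is farther away.
Largest k: floor((28 - q_1)/q_2) = floor((28 - 5)/6) = 3.
That gives (3*25 + 21)/(3*6 + 5) = 96/23.
Compare the errors: |x - 25/6| = |596*6 - 25*143|/(143*6) = 1/858, and |x - 96/23| = |596*23 - 96*143|/(143*23) = 20/3289.
Cross-multiplying, 1*3289 = 3289 < 17160 = 20*858, so 1/858 is smaller: the convergent 25/6 is closer to x than 96/23.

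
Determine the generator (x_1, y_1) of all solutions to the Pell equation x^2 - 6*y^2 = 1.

First expand sqrt(6) as a continued fraction. With x_i = (sqrt(6) + m_i)/d_i and (m_0, d_0) = (0, 1): a_0 = floor(sqrt(6)) = 2, since 2^2 = 4 <= 6 < 9 = 3^2.
Iterate m_{i+1} = d_i*a_i - m_i, d_{i+1} = (6 - m_{i+1}^2)/d_i, a_{i+1} = floor((a_0 + m_{i+1})/d_{i+1}):
  m_1 = 1*2 - 0 = 2, d_1 = (6 - 2^2)/1 = 2/1 = 2, a_1 = floor((2 + 2)/2) = 2.
  m_2 = 2*2 - 2 = 2, d_2 = (6 - 2^2)/2 = 2/2 = 1, a_2 = floor((2 + 2)/1) = 4.
  m_3 = 1*4 - 2 = 2, d_3 = (6 - 2^2)/1 = 2/1 = 2: (m_3, d_3) = (m_1, d_1) = (2, 2), so from here the quotients repeat a_1, a_2; the period length is 2.
So sqrt(6) = [2; (2, 4)] with period length k = 2.
k is even, so the fundamental solution of x^2 - 6y^2 = 1 is (p_{k-1}, q_{k-1}) = (p_1, q_1); compute convergents through index 1.
Convergents (p_i = a_i*p_{i-1} + p_{i-2}, q_i = a_i*q_{i-1} + q_{i-2} with p_{-2}=0, p_{-1}=1, q_{-2}=1, q_{-1}=0):
  i=0: a_0=2, p_0 = 2*1 + 0 = 2, q_0 = 2*0 + 1 = 1.
  i=1: a_1=2, p_1 = 2*2 + 1 = 5, q_1 = 2*1 + 0 = 2.
Check: 5^2 - 6*2^2 = 25 - 24 = 1, so (x, y) = (5, 2) solves the equation, and by the theorem it is the least positive solution.

(x, y) = (5, 2)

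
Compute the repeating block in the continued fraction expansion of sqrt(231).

Write x_i = (sqrt(231) + m_i)/d_i with (m_0, d_0) = (0, 1). a_0 = floor(sqrt(231)) = 15, since 15^2 = 225 <= 231 < 256 = 16^2.
Iterate m_{i+1} = d_i*a_i - m_i, d_{i+1} = (231 - m_{i+1}^2)/d_i, a_{i+1} = floor((a_0 + m_{i+1})/d_{i+1}):
  m_1 = 1*15 - 0 = 15, d_1 = (231 - 15^2)/1 = 6/1 = 6, a_1 = floor((15 + 15)/6) = 5.
  m_2 = 6*5 - 15 = 15, d_2 = (231 - 15^2)/6 = 6/6 = 1, a_2 = floor((15 + 15)/1) = 30.
  m_3 = 1*30 - 15 = 15, d_3 = (231 - 15^2)/1 = 6/1 = 6: (m_3, d_3) = (m_1, d_1) = (15, 6), so from here the quotients repeat a_1, a_2; the period length is 2.
Hence the expansion of sqrt(231) is a_0 = 15 followed by the repeating block 5, 30 (period 2).

[15; (5, 30)]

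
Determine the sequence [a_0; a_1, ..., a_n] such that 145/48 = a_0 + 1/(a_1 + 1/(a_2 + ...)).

[3; 48]

Run the Euclidean algorithm on 145 and 48; the successive quotients are the partial quotients a_0, a_1, ... (each step inverts the fractional part left over by the previous one):
  145 = 3*48 + 1, so a_0 = 3.
  48 = 48*1 + 0, so a_1 = 48.
The remainder reaches 0 after 2 divisions, so the expansion has 2 partial quotients, read off in order.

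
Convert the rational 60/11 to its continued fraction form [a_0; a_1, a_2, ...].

[5; 2, 5]

Run the Euclidean algorithm on 60 and 11; the successive quotients are the partial quotients a_0, a_1, ... (each step inverts the fractional part left over by the previous one):
  60 = 5*11 + 5, so a_0 = 5.
  11 = 2*5 + 1, so a_1 = 2.
  5 = 5*1 + 0, so a_2 = 5.
The remainder reaches 0 after 3 divisions, so the expansion has 3 partial quotients, read off in order.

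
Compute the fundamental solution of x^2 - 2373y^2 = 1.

First expand sqrt(2373) as a continued fraction. With x_i = (sqrt(2373) + m_i)/d_i and (m_0, d_0) = (0, 1): a_0 = floor(sqrt(2373)) = 48, since 48^2 = 2304 <= 2373 < 2401 = 49^2.
Iterate m_{i+1} = d_i*a_i - m_i, d_{i+1} = (2373 - m_{i+1}^2)/d_i, a_{i+1} = floor((a_0 + m_{i+1})/d_{i+1}):
  m_1 = 1*48 - 0 = 48, d_1 = (2373 - 48^2)/1 = 69/1 = 69, a_1 = floor((48 + 48)/69) = 1.
  m_2 = 69*1 - 48 = 21, d_2 = (2373 - 21^2)/69 = 1932/69 = 28, a_2 = floor((48 + 21)/28) = 2.
  m_3 = 28*2 - 21 = 35, d_3 = (2373 - 35^2)/28 = 1148/28 = 41, a_3 = floor((48 + 35)/41) = 2.
  m_4 = 41*2 - 35 = 47, d_4 = (2373 - 47^2)/41 = 164/41 = 4, a_4 = floor((48 + 47)/4) = 23.
  m_5 = 4*23 - 47 = 45, d_5 = (2373 - 45^2)/4 = 348/4 = 87, a_5 = floor((48 + 45)/87) = 1.
  m_6 = 87*1 - 45 = 42, d_6 = (2373 - 42^2)/87 = 609/87 = 7, a_6 = floor((48 + 42)/7) = 12.
  m_7 = 7*12 - 42 = 42, d_7 = (2373 - 42^2)/7 = 609/7 = 87, a_7 = floor((48 + 42)/87) = 1.
  m_8 = 87*1 - 42 = 45, d_8 = (2373 - 45^2)/87 = 348/87 = 4, a_8 = floor((48 + 45)/4) = 23.
  m_9 = 4*23 - 45 = 47, d_9 = (2373 - 47^2)/4 = 164/4 = 41, a_9 = floor((48 + 47)/41) = 2.
  m_10 = 41*2 - 47 = 35, d_10 = (2373 - 35^2)/41 = 1148/41 = 28, a_10 = floor((48 + 35)/28) = 2.
  m_11 = 28*2 - 35 = 21, d_11 = (2373 - 21^2)/28 = 1932/28 = 69, a_11 = floor((48 + 21)/69) = 1.
  m_12 = 69*1 - 21 = 48, d_12 = (2373 - 48^2)/69 = 69/69 = 1, a_12 = floor((48 + 48)/1) = 96.
  m_13 = 1*96 - 48 = 48, d_13 = (2373 - 48^2)/1 = 69/1 = 69: (m_13, d_13) = (m_1, d_1) = (48, 69), so from here the quotients repeat a_1, ..., a_12; the period length is 12.
So sqrt(2373) = [48; (1, 2, 2, 23, 1, 12, 1, 23, 2, 2, 1, 96)] with period length k = 12.
k is even, so the fundamental solution of x^2 - 2373y^2 = 1 is (p_{k-1}, q_{k-1}) = (p_11, q_11); compute convergents through index 11.
Convergents (p_i = a_i*p_{i-1} + p_{i-2}, q_i = a_i*q_{i-1} + q_{i-2} with p_{-2}=0, p_{-1}=1, q_{-2}=1, q_{-1}=0):
  i=0: a_0=48, p_0 = 48*1 + 0 = 48, q_0 = 48*0 + 1 = 1.
  i=1: a_1=1, p_1 = 1*48 + 1 = 49, q_1 = 1*1 + 0 = 1.
  i=2: a_2=2, p_2 = 2*49 + 48 = 146, q_2 = 2*1 + 1 = 3.
  i=3: a_3=2, p_3 = 2*146 + 49 = 341, q_3 = 2*3 + 1 = 7.
  i=4: a_4=23, p_4 = 23*341 + 146 = 7989, q_4 = 23*7 + 3 = 164.
  i=5: a_5=1, p_5 = 1*7989 + 341 = 8330, q_5 = 1*164 + 7 = 171.
  i=6: a_6=12, p_6 = 12*8330 + 7989 = 107949, q_6 = 12*171 + 164 = 2216.
  i=7: a_7=1, p_7 = 1*107949 + 8330 = 116279, q_7 = 1*2216 + 171 = 2387.
  i=8: a_8=23, p_8 = 23*116279 + 107949 = 2782366, q_8 = 23*2387 + 2216 = 57117.
  i=9: a_9=2, p_9 = 2*2782366 + 116279 = 5681011, q_9 = 2*57117 + 2387 = 116621.
  i=10: a_10=2, p_10 = 2*5681011 + 2782366 = 14144388, q_10 = 2*116621 + 57117 = 290359.
  i=11: a_11=1, p_11 = 1*14144388 + 5681011 = 19825399, q_11 = 1*290359 + 116621 = 406980.
Check: 19825399^2 - 2373*406980^2 = 393046445509201 - 393046445509200 = 1, so (x, y) = (19825399, 406980) solves the equation, and by the theorem it is the least positive solution.

(x, y) = (19825399, 406980)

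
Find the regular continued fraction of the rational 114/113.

[1; 113]

Run the Euclidean algorithm on 114 and 113; the successive quotients are the partial quotients a_0, a_1, ... (each step inverts the fractional part left over by the previous one):
  114 = 1*113 + 1, so a_0 = 1.
  113 = 113*1 + 0, so a_1 = 113.
The remainder reaches 0 after 2 divisions, so the expansion has 2 partial quotients, read off in order.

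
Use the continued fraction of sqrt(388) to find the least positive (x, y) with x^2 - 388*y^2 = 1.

(x, y) = (62809633, 3188676)

First expand sqrt(388) as a continued fraction. With x_i = (sqrt(388) + m_i)/d_i and (m_0, d_0) = (0, 1): a_0 = floor(sqrt(388)) = 19, since 19^2 = 361 <= 388 < 400 = 20^2.
Iterate m_{i+1} = d_i*a_i - m_i, d_{i+1} = (388 - m_{i+1}^2)/d_i, a_{i+1} = floor((a_0 + m_{i+1})/d_{i+1}):
  m_1 = 1*19 - 0 = 19, d_1 = (388 - 19^2)/1 = 27/1 = 27, a_1 = floor((19 + 19)/27) = 1.
  m_2 = 27*1 - 19 = 8, d_2 = (388 - 8^2)/27 = 324/27 = 12, a_2 = floor((19 + 8)/12) = 2.
  m_3 = 12*2 - 8 = 16, d_3 = (388 - 16^2)/12 = 132/12 = 11, a_3 = floor((19 + 16)/11) = 3.
  m_4 = 11*3 - 16 = 17, d_4 = (388 - 17^2)/11 = 99/11 = 9, a_4 = floor((19 + 17)/9) = 4.
  m_5 = 9*4 - 17 = 19, d_5 = (388 - 19^2)/9 = 27/9 = 3, a_5 = floor((19 + 19)/3) = 12.
  m_6 = 3*12 - 19 = 17, d_6 = (388 - 17^2)/3 = 99/3 = 33, a_6 = floor((19 + 17)/33) = 1.
  m_7 = 33*1 - 17 = 16, d_7 = (388 - 16^2)/33 = 132/33 = 4, a_7 = floor((19 + 16)/4) = 8.
  m_8 = 4*8 - 16 = 16, d_8 = (388 - 16^2)/4 = 132/4 = 33, a_8 = floor((19 + 16)/33) = 1.
  m_9 = 33*1 - 16 = 17, d_9 = (388 - 17^2)/33 = 99/33 = 3, a_9 = floor((19 + 17)/3) = 12.
  m_10 = 3*12 - 17 = 19, d_10 = (388 - 19^2)/3 = 27/3 = 9, a_10 = floor((19 + 19)/9) = 4.
  m_11 = 9*4 - 19 = 17, d_11 = (388 - 17^2)/9 = 99/9 = 11, a_11 = floor((19 + 17)/11) = 3.
  m_12 = 11*3 - 17 = 16, d_12 = (388 - 16^2)/11 = 132/11 = 12, a_12 = floor((19 + 16)/12) = 2.
  m_13 = 12*2 - 16 = 8, d_13 = (388 - 8^2)/12 = 324/12 = 27, a_13 = floor((19 + 8)/27) = 1.
  m_14 = 27*1 - 8 = 19, d_14 = (388 - 19^2)/27 = 27/27 = 1, a_14 = floor((19 + 19)/1) = 38.
  m_15 = 1*38 - 19 = 19, d_15 = (388 - 19^2)/1 = 27/1 = 27: (m_15, d_15) = (m_1, d_1) = (19, 27), so from here the quotients repeat a_1, ..., a_14; the period length is 14.
So sqrt(388) = [19; (1, 2, 3, 4, 12, 1, 8, 1, 12, 4, 3, 2, 1, 38)] with period length k = 14.
k is even, so the fundamental solution of x^2 - 388y^2 = 1 is (p_{k-1}, q_{k-1}) = (p_13, q_13); compute convergents through index 13.
Convergents (p_i = a_i*p_{i-1} + p_{i-2}, q_i = a_i*q_{i-1} + q_{i-2} with p_{-2}=0, p_{-1}=1, q_{-2}=1, q_{-1}=0):
  i=0: a_0=19, p_0 = 19*1 + 0 = 19, q_0 = 19*0 + 1 = 1.
  i=1: a_1=1, p_1 = 1*19 + 1 = 20, q_1 = 1*1 + 0 = 1.
  i=2: a_2=2, p_2 = 2*20 + 19 = 59, q_2 = 2*1 + 1 = 3.
  i=3: a_3=3, p_3 = 3*59 + 20 = 197, q_3 = 3*3 + 1 = 10.
  i=4: a_4=4, p_4 = 4*197 + 59 = 847, q_4 = 4*10 + 3 = 43.
  i=5: a_5=12, p_5 = 12*847 + 197 = 10361, q_5 = 12*43 + 10 = 526.
  i=6: a_6=1, p_6 = 1*10361 + 847 = 11208, q_6 = 1*526 + 43 = 569.
  i=7: a_7=8, p_7 = 8*11208 + 10361 = 100025, q_7 = 8*569 + 526 = 5078.
  i=8: a_8=1, p_8 = 1*100025 + 11208 = 111233, q_8 = 1*5078 + 569 = 5647.
  i=9: a_9=12, p_9 = 12*111233 + 100025 = 1434821, q_9 = 12*5647 + 5078 = 72842.
  i=10: a_10=4, p_10 = 4*1434821 + 111233 = 5850517, q_10 = 4*72842 + 5647 = 297015.
  i=11: a_11=3, p_11 = 3*5850517 + 1434821 = 18986372, q_11 = 3*297015 + 72842 = 963887.
  i=12: a_12=2, p_12 = 2*18986372 + 5850517 = 43823261, q_12 = 2*963887 + 297015 = 2224789.
  i=13: a_13=1, p_13 = 1*43823261 + 18986372 = 62809633, q_13 = 1*2224789 + 963887 = 3188676.
Check: 62809633^2 - 388*3188676^2 = 3945049997594689 - 3945049997594688 = 1, so (x, y) = (62809633, 3188676) solves the equation, and by the theorem it is the least positive solution.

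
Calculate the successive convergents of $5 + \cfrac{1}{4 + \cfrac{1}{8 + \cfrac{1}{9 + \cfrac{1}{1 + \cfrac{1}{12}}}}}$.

5/1, 21/4, 173/33, 1578/301, 1751/334, 22590/4309

Using the convergent recurrence p_i = a_i*p_{i-1} + p_{i-2}, q_i = a_i*q_{i-1} + q_{i-2} with p_{-2}=0, p_{-1}=1, q_{-2}=1, q_{-1}=0:
  i=0: a_0=5, p_0 = 5*1 + 0 = 5, q_0 = 5*0 + 1 = 1.
  i=1: a_1=4, p_1 = 4*5 + 1 = 21, q_1 = 4*1 + 0 = 4.
  i=2: a_2=8, p_2 = 8*21 + 5 = 173, q_2 = 8*4 + 1 = 33.
  i=3: a_3=9, p_3 = 9*173 + 21 = 1578, q_3 = 9*33 + 4 = 301.
  i=4: a_4=1, p_4 = 1*1578 + 173 = 1751, q_4 = 1*301 + 33 = 334.
  i=5: a_5=12, p_5 = 12*1751 + 1578 = 22590, q_5 = 12*334 + 301 = 4309.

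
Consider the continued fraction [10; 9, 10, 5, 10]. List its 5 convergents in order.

Using the convergent recurrence p_i = a_i*p_{i-1} + p_{i-2}, q_i = a_i*q_{i-1} + q_{i-2} with p_{-2}=0, p_{-1}=1, q_{-2}=1, q_{-1}=0:
  i=0: a_0=10, p_0 = 10*1 + 0 = 10, q_0 = 10*0 + 1 = 1.
  i=1: a_1=9, p_1 = 9*10 + 1 = 91, q_1 = 9*1 + 0 = 9.
  i=2: a_2=10, p_2 = 10*91 + 10 = 920, q_2 = 10*9 + 1 = 91.
  i=3: a_3=5, p_3 = 5*920 + 91 = 4691, q_3 = 5*91 + 9 = 464.
  i=4: a_4=10, p_4 = 10*4691 + 920 = 47830, q_4 = 10*464 + 91 = 4731.

10/1, 91/9, 920/91, 4691/464, 47830/4731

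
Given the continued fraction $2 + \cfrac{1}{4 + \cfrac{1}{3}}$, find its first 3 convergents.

Using the convergent recurrence p_i = a_i*p_{i-1} + p_{i-2}, q_i = a_i*q_{i-1} + q_{i-2} with p_{-2}=0, p_{-1}=1, q_{-2}=1, q_{-1}=0:
  i=0: a_0=2, p_0 = 2*1 + 0 = 2, q_0 = 2*0 + 1 = 1.
  i=1: a_1=4, p_1 = 4*2 + 1 = 9, q_1 = 4*1 + 0 = 4.
  i=2: a_2=3, p_2 = 3*9 + 2 = 29, q_2 = 3*4 + 1 = 13.

2/1, 9/4, 29/13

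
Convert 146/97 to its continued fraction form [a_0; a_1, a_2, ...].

[1; 1, 1, 48]

Run the Euclidean algorithm on 146 and 97; the successive quotients are the partial quotients a_0, a_1, ... (each step inverts the fractional part left over by the previous one):
  146 = 1*97 + 49, so a_0 = 1.
  97 = 1*49 + 48, so a_1 = 1.
  49 = 1*48 + 1, so a_2 = 1.
  48 = 48*1 + 0, so a_3 = 48.
The remainder reaches 0 after 4 divisions, so the expansion has 4 partial quotients, read off in order.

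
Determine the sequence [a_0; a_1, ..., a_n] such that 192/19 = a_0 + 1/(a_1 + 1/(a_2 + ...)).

[10; 9, 2]

Run the Euclidean algorithm on 192 and 19; the successive quotients are the partial quotients a_0, a_1, ... (each step inverts the fractional part left over by the previous one):
  192 = 10*19 + 2, so a_0 = 10.
  19 = 9*2 + 1, so a_1 = 9.
  2 = 2*1 + 0, so a_2 = 2.
The remainder reaches 0 after 3 divisions, so the expansion has 3 partial quotients, read off in order.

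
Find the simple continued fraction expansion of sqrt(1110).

Write x_i = (sqrt(1110) + m_i)/d_i with (m_0, d_0) = (0, 1). a_0 = floor(sqrt(1110)) = 33, since 33^2 = 1089 <= 1110 < 1156 = 34^2.
Iterate m_{i+1} = d_i*a_i - m_i, d_{i+1} = (1110 - m_{i+1}^2)/d_i, a_{i+1} = floor((a_0 + m_{i+1})/d_{i+1}):
  m_1 = 1*33 - 0 = 33, d_1 = (1110 - 33^2)/1 = 21/1 = 21, a_1 = floor((33 + 33)/21) = 3.
  m_2 = 21*3 - 33 = 30, d_2 = (1110 - 30^2)/21 = 210/21 = 10, a_2 = floor((33 + 30)/10) = 6.
  m_3 = 10*6 - 30 = 30, d_3 = (1110 - 30^2)/10 = 210/10 = 21, a_3 = floor((33 + 30)/21) = 3.
  m_4 = 21*3 - 30 = 33, d_4 = (1110 - 33^2)/21 = 21/21 = 1, a_4 = floor((33 + 33)/1) = 66.
  m_5 = 1*66 - 33 = 33, d_5 = (1110 - 33^2)/1 = 21/1 = 21: (m_5, d_5) = (m_1, d_1) = (33, 21), so from here the quotients repeat a_1, ..., a_4; the period length is 4.
Hence the expansion of sqrt(1110) is a_0 = 33 followed by the repeating block 3, 6, 3, 66 (period 4).

[33; (3, 6, 3, 66)]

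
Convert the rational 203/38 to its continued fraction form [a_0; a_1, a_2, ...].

[5; 2, 1, 12]

Run the Euclidean algorithm on 203 and 38; the successive quotients are the partial quotients a_0, a_1, ... (each step inverts the fractional part left over by the previous one):
  203 = 5*38 + 13, so a_0 = 5.
  38 = 2*13 + 12, so a_1 = 2.
  13 = 1*12 + 1, so a_2 = 1.
  12 = 12*1 + 0, so a_3 = 12.
The remainder reaches 0 after 4 divisions, so the expansion has 4 partial quotients, read off in order.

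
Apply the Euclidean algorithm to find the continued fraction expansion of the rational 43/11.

[3; 1, 10]

Run the Euclidean algorithm on 43 and 11; the successive quotients are the partial quotients a_0, a_1, ... (each step inverts the fractional part left over by the previous one):
  43 = 3*11 + 10, so a_0 = 3.
  11 = 1*10 + 1, so a_1 = 1.
  10 = 10*1 + 0, so a_2 = 10.
The remainder reaches 0 after 3 divisions, so the expansion has 3 partial quotients, read off in order.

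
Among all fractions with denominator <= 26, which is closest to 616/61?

101/10

Expand x = 616/61 as a continued fraction with the Euclidean algorithm:
  616 = 10*61 + 6, so a_0 = 10.
  61 = 10*6 + 1, so a_1 = 10.
  6 = 6*1 + 0, so a_2 = 6.
so x = [10; 10, 6].
Convergents (p_i = a_i*p_{i-1} + p_{i-2}, q_i = a_i*q_{i-1} + q_{i-2} with p_{-2}=0, p_{-1}=1, q_{-2}=1, q_{-1}=0), until the denominator exceeds 26:
  i=0: a_0=10, p_0 = 10*1 + 0 = 10, q_0 = 10*0 + 1 = 1.
  i=1: a_1=10, p_1 = 10*10 + 1 = 101, q_1 = 10*1 + 0 = 10.
  i=2: a_2=6, p_2 = 6*101 + 10 = 616, q_2 = 6*10 + 1 = 61.
q_2 = 61 > 26, so the last convergent with denominator <= 26 is p_1/q_1 = 101/10.
The closest fraction with denominator <= 26 is either p_1/q_1 or the intermediate fraction (k*p_1 + p_0)/(k*q_1 + q_0) with the largest k >= 1 whose denominator stays <= 26; these approach x as k grows, and every other convergent or intermediate fraction in range is farther away.
Largest k: floor((26 - q_0)/q_1) = floor((26 - 1)/10) = 2.
That gives (2*101 + 10)/(2*10 + 1) = 212/21.
Compare the errors: |x - 101/10| = |616*10 - 101*61|/(61*10) = 1/610, and |x - 212/21| = |616*21 - 212*61|/(61*21) = 4/1281.
Cross-multiplying, 1*1281 = 1281 < 2440 = 4*610, so 1/610 is smaller: the convergent 101/10 is closer to x than 212/21.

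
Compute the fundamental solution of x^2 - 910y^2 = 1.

(x, y) = (181, 6)

First expand sqrt(910) as a continued fraction. With x_i = (sqrt(910) + m_i)/d_i and (m_0, d_0) = (0, 1): a_0 = floor(sqrt(910)) = 30, since 30^2 = 900 <= 910 < 961 = 31^2.
Iterate m_{i+1} = d_i*a_i - m_i, d_{i+1} = (910 - m_{i+1}^2)/d_i, a_{i+1} = floor((a_0 + m_{i+1})/d_{i+1}):
  m_1 = 1*30 - 0 = 30, d_1 = (910 - 30^2)/1 = 10/1 = 10, a_1 = floor((30 + 30)/10) = 6.
  m_2 = 10*6 - 30 = 30, d_2 = (910 - 30^2)/10 = 10/10 = 1, a_2 = floor((30 + 30)/1) = 60.
  m_3 = 1*60 - 30 = 30, d_3 = (910 - 30^2)/1 = 10/1 = 10: (m_3, d_3) = (m_1, d_1) = (30, 10), so from here the quotients repeat a_1, a_2; the period length is 2.
So sqrt(910) = [30; (6, 60)] with period length k = 2.
k is even, so the fundamental solution of x^2 - 910y^2 = 1 is (p_{k-1}, q_{k-1}) = (p_1, q_1); compute convergents through index 1.
Convergents (p_i = a_i*p_{i-1} + p_{i-2}, q_i = a_i*q_{i-1} + q_{i-2} with p_{-2}=0, p_{-1}=1, q_{-2}=1, q_{-1}=0):
  i=0: a_0=30, p_0 = 30*1 + 0 = 30, q_0 = 30*0 + 1 = 1.
  i=1: a_1=6, p_1 = 6*30 + 1 = 181, q_1 = 6*1 + 0 = 6.
Check: 181^2 - 910*6^2 = 32761 - 32760 = 1, so (x, y) = (181, 6) solves the equation, and by the theorem it is the least positive solution.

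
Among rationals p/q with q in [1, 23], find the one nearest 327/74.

84/19

Expand x = 327/74 as a continued fraction with the Euclidean algorithm:
  327 = 4*74 + 31, so a_0 = 4.
  74 = 2*31 + 12, so a_1 = 2.
  31 = 2*12 + 7, so a_2 = 2.
  12 = 1*7 + 5, so a_3 = 1.
  7 = 1*5 + 2, so a_4 = 1.
  5 = 2*2 + 1, so a_5 = 2.
  2 = 2*1 + 0, so a_6 = 2.
so x = [4; 2, 2, 1, 1, 2, 2].
Convergents (p_i = a_i*p_{i-1} + p_{i-2}, q_i = a_i*q_{i-1} + q_{i-2} with p_{-2}=0, p_{-1}=1, q_{-2}=1, q_{-1}=0), until the denominator exceeds 23:
  i=0: a_0=4, p_0 = 4*1 + 0 = 4, q_0 = 4*0 + 1 = 1.
  i=1: a_1=2, p_1 = 2*4 + 1 = 9, q_1 = 2*1 + 0 = 2.
  i=2: a_2=2, p_2 = 2*9 + 4 = 22, q_2 = 2*2 + 1 = 5.
  i=3: a_3=1, p_3 = 1*22 + 9 = 31, q_3 = 1*5 + 2 = 7.
  i=4: a_4=1, p_4 = 1*31 + 22 = 53, q_4 = 1*7 + 5 = 12.
  i=5: a_5=2, p_5 = 2*53 + 31 = 137, q_5 = 2*12 + 7 = 31.
q_5 = 31 > 23, so the last convergent with denominator <= 23 is p_4/q_4 = 53/12.
The closest fraction with denominator <= 23 is either p_4/q_4 or the intermediate fraction (k*p_4 + p_3)/(k*q_4 + q_3) with the largest k >= 1 whose denominator stays <= 23; these approach x as k grows, and every other convergent or intermediate fraction in range is farther away.
Largest k: floor((23 - q_3)/q_4) = floor((23 - 7)/12) = 1.
That gives (1*53 + 31)/(1*12 + 7) = 84/19.
Compare the errors: |x - 53/12| = |327*12 - 53*74|/(74*12) = 2/888, and |x - 84/19| = |327*19 - 84*74|/(74*19) = 3/1406.
Cross-multiplying, 3*888 = 2664 < 2812 = 2*1406, so 3/1406 is smaller: the intermediate fraction 84/19 is closer to x than 53/12.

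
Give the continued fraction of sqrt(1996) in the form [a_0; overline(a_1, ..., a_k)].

[44; overline(1, 2, 10, 1, 5, 22, 5, 1, 10, 2, 1, 88)]

Write x_i = (sqrt(1996) + m_i)/d_i with (m_0, d_0) = (0, 1). a_0 = floor(sqrt(1996)) = 44, since 44^2 = 1936 <= 1996 < 2025 = 45^2.
Iterate m_{i+1} = d_i*a_i - m_i, d_{i+1} = (1996 - m_{i+1}^2)/d_i, a_{i+1} = floor((a_0 + m_{i+1})/d_{i+1}):
  m_1 = 1*44 - 0 = 44, d_1 = (1996 - 44^2)/1 = 60/1 = 60, a_1 = floor((44 + 44)/60) = 1.
  m_2 = 60*1 - 44 = 16, d_2 = (1996 - 16^2)/60 = 1740/60 = 29, a_2 = floor((44 + 16)/29) = 2.
  m_3 = 29*2 - 16 = 42, d_3 = (1996 - 42^2)/29 = 232/29 = 8, a_3 = floor((44 + 42)/8) = 10.
  m_4 = 8*10 - 42 = 38, d_4 = (1996 - 38^2)/8 = 552/8 = 69, a_4 = floor((44 + 38)/69) = 1.
  m_5 = 69*1 - 38 = 31, d_5 = (1996 - 31^2)/69 = 1035/69 = 15, a_5 = floor((44 + 31)/15) = 5.
  m_6 = 15*5 - 31 = 44, d_6 = (1996 - 44^2)/15 = 60/15 = 4, a_6 = floor((44 + 44)/4) = 22.
  m_7 = 4*22 - 44 = 44, d_7 = (1996 - 44^2)/4 = 60/4 = 15, a_7 = floor((44 + 44)/15) = 5.
  m_8 = 15*5 - 44 = 31, d_8 = (1996 - 31^2)/15 = 1035/15 = 69, a_8 = floor((44 + 31)/69) = 1.
  m_9 = 69*1 - 31 = 38, d_9 = (1996 - 38^2)/69 = 552/69 = 8, a_9 = floor((44 + 38)/8) = 10.
  m_10 = 8*10 - 38 = 42, d_10 = (1996 - 42^2)/8 = 232/8 = 29, a_10 = floor((44 + 42)/29) = 2.
  m_11 = 29*2 - 42 = 16, d_11 = (1996 - 16^2)/29 = 1740/29 = 60, a_11 = floor((44 + 16)/60) = 1.
  m_12 = 60*1 - 16 = 44, d_12 = (1996 - 44^2)/60 = 60/60 = 1, a_12 = floor((44 + 44)/1) = 88.
  m_13 = 1*88 - 44 = 44, d_13 = (1996 - 44^2)/1 = 60/1 = 60: (m_13, d_13) = (m_1, d_1) = (44, 60), so from here the quotients repeat a_1, ..., a_12; the period length is 12.
Hence the expansion of sqrt(1996) is a_0 = 44 followed by the repeating block 1, 2, 10, 1, 5, 22, 5, 1, 10, 2, 1, 88 (period 12).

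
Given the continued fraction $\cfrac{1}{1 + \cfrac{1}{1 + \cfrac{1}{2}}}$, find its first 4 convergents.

Using the convergent recurrence p_i = a_i*p_{i-1} + p_{i-2}, q_i = a_i*q_{i-1} + q_{i-2} with p_{-2}=0, p_{-1}=1, q_{-2}=1, q_{-1}=0:
  i=0: a_0=0, p_0 = 0*1 + 0 = 0, q_0 = 0*0 + 1 = 1.
  i=1: a_1=1, p_1 = 1*0 + 1 = 1, q_1 = 1*1 + 0 = 1.
  i=2: a_2=1, p_2 = 1*1 + 0 = 1, q_2 = 1*1 + 1 = 2.
  i=3: a_3=2, p_3 = 2*1 + 1 = 3, q_3 = 2*2 + 1 = 5.

0/1, 1/1, 1/2, 3/5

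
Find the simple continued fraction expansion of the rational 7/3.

Run the Euclidean algorithm on 7 and 3; the successive quotients are the partial quotients a_0, a_1, ... (each step inverts the fractional part left over by the previous one):
  7 = 2*3 + 1, so a_0 = 2.
  3 = 3*1 + 0, so a_1 = 3.
The remainder reaches 0 after 2 divisions, so the expansion has 2 partial quotients, read off in order.

[2; 3]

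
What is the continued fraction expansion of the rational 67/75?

Run the Euclidean algorithm on 67 and 75; the successive quotients are the partial quotients a_0, a_1, ... (each step inverts the fractional part left over by the previous one):
  67 = 0*75 + 67, so a_0 = 0.
  75 = 1*67 + 8, so a_1 = 1.
  67 = 8*8 + 3, so a_2 = 8.
  8 = 2*3 + 2, so a_3 = 2.
  3 = 1*2 + 1, so a_4 = 1.
  2 = 2*1 + 0, so a_5 = 2.
The remainder reaches 0 after 6 divisions, so the expansion has 6 partial quotients, read off in order.

[0; 1, 8, 2, 1, 2]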